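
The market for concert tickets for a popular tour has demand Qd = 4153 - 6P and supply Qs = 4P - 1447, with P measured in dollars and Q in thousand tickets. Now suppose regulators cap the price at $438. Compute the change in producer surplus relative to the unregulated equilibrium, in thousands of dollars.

Without the control the market clears where 4153 - 6P = 4P - 1447, i.e. P* = 560 and Q* = 793.
The ceiling of 438 is below the equilibrium price 560, so it binds.
At P = 438: Qd = 4153 - 6·438 = 1525 and Qs = 4·438 - 1447 = 305.
Producer surplus without the control is ½ · (560 - 361.75) · 793 = 78606.125.
With the ceiling, producers sell 305 units at 438, so PS = ½ · (438 - 361.75) · 305 = 11628.125.
Change in producer surplus = 11628.125 - 78606.125 = -66978.

-66978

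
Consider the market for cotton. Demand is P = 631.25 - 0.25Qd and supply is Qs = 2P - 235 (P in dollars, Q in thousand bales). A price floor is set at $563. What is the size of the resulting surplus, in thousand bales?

Rearranging demand gives Qd = 2525 - 4P. Setting quantity demanded equal to quantity supplied, 2525 - 4P = 2P - 235, gives P* = 460 and Q* = 685.
Because the floor (563) lies above the market-clearing price, it is binding.
At P = 563: Qd = 2525 - 4·563 = 273 and Qs = 2·563 - 235 = 891.
Surplus = Qs - Qd = 891 - 273 = 618.

618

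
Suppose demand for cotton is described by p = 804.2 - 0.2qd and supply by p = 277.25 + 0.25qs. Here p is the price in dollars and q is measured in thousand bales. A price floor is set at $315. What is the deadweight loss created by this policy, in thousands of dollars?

Rearranging demand gives qd = 4021 - 5p; rearranging supply gives qs = 4p - 1109. Equilibrium: 4021 - 5p = 4p - 1109, so 5130 = 9p and p* = 570, q* = 1171.
Since 315 is below p* = 570, the floor does not bind and the free-market outcome prevails.
Since the control does not bind, no trades are prevented and deadweight loss is zero.

0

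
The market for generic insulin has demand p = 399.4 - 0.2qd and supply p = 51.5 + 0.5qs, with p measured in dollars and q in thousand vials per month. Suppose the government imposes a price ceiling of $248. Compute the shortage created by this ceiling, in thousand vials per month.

Rearranging demand gives qd = 1997 - 5p; rearranging supply gives qs = 2p - 103. Without the control the market clears where 1997 - 5p = 2p - 103, i.e. p* = 300 and q* = 497.
Since 248 < 300, the ceiling is binding.
At p = 248: qd = 1997 - 5·248 = 757 and qs = 2·248 - 103 = 393.
Shortage = qd - qs = 757 - 393 = 364.

364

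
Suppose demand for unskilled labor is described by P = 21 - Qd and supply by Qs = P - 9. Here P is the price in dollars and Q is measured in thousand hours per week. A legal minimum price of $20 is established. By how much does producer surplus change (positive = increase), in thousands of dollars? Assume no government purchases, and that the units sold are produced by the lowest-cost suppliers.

-7.5

Rearranging demand gives Qd = 21 - P. Equilibrium: 21 - P = P - 9, so 30 = 2P and P* = 15, Q* = 6.
The floor of 20 is above the equilibrium price 15, so it binds.
At P = 20: Qd = 21 - 20 = 1 and Qs = 20 - 9 = 11.
Producer surplus without the control is ½ · (15 - 9) · 6 = 18.
With the floor, 1 units are sold at 20. The supply price at Q = 1 is 10, so PS = ½ · [(20 - 9) + (20 - 10)] · 1 = 10.5.
Change in producer surplus = 10.5 - 18 = -7.5.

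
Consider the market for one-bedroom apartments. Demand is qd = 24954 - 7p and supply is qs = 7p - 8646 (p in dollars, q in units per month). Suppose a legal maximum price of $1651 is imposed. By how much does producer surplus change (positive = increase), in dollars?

Setting quantity demanded equal to quantity supplied, 24954 - 7p = 7p - 8646, gives p* = 2400 and q* = 8154.
Since 1651 < 2400, the ceiling is binding.
At p = 1651: qd = 24954 - 7·1651 = 13397 and qs = 7·1651 - 8646 = 2911.
Producer surplus without the control is ½ · (2400 - 8646/7) · 8154 = 33243858/7.
With the ceiling, producers sell 2911 units at 1651, so PS = ½ · (1651 - 8646/7) · 2911 = 8473921/14.
Change in producer surplus = 8473921/14 - 33243858/7 = -4143842.5.

-4143842.5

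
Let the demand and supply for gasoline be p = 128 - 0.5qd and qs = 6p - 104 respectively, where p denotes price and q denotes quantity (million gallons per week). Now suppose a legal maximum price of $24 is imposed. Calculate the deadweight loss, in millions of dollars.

5292

Rearranging demand gives qd = 256 - 2p. Equilibrium: 256 - 2p = 6p - 104, so 360 = 8p and p* = 45, q* = 166.
Since 24 < 45, the ceiling is binding.
At p = 24: qd = 256 - 2·24 = 208 and qs = 6·24 - 104 = 40.
Quantity traded falls to 40. At q = 40 the demand price is (256 - 40)/2 = 108 and the supply price is (104 + 40)/6 = 24.
Deadweight loss = ½ · (108 - 24) · (166 - 40) = ½ · 84 · 126 = 5292.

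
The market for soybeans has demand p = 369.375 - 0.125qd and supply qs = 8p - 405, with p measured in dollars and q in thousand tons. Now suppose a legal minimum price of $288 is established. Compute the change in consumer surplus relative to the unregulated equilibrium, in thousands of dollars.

Rearranging demand gives qd = 2955 - 8p. Setting quantity demanded equal to quantity supplied, 2955 - 8p = 8p - 405, gives p* = 210 and q* = 1275.
Because the floor (288) lies above the market-clearing price, it is binding.
At p = 288: qd = 2955 - 8·288 = 651 and qs = 8·288 - 405 = 1899.
Consumer surplus without the control is ½ · (369.375 - 210) · 1275 = 101601.5625.
With the floor, consumers buy 651 units at 288, so CS = ½ · (369.375 - 288) · 651 = 26487.5625.
Change in consumer surplus = 26487.5625 - 101601.5625 = -75114.

-75114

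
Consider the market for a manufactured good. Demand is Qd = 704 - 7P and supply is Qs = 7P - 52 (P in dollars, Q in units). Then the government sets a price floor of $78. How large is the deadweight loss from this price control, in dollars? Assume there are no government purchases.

4032

Equilibrium: 704 - 7P = 7P - 52, so 756 = 14P and P* = 54, Q* = 326.
Since 78 > 54, the floor is binding.
At P = 78: Qd = 704 - 7·78 = 158 and Qs = 7·78 - 52 = 494.
Quantity traded falls to 158. At Q = 158 the demand price is (704 - 158)/7 = 78 and the supply price is (52 + 158)/7 = 30.
Deadweight loss = ½ · (78 - 30) · (326 - 158) = ½ · 48 · 168 = 4032.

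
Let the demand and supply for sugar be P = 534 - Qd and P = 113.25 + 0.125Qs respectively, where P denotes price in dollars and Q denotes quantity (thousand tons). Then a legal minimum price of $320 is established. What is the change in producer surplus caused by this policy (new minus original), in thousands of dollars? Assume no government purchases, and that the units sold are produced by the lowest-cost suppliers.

32640

Rearranging demand gives Qd = 534 - P; rearranging supply gives Qs = 8P - 906. In a free market, 534 - P = 8P - 906 gives the equilibrium P* = 160, Q* = 374.
Because the floor (320) lies above the market-clearing price, it is binding.
At P = 320: Qd = 534 - 320 = 214 and Qs = 8·320 - 906 = 1654.
Producer surplus without the control is ½ · (160 - 113.25) · 374 = 8742.25.
With the floor, 214 units are sold at 320. The supply price at Q = 214 is 140, so PS = ½ · [(320 - 113.25) + (320 - 140)] · 214 = 41382.25.
Change in producer surplus = 41382.25 - 8742.25 = 32640.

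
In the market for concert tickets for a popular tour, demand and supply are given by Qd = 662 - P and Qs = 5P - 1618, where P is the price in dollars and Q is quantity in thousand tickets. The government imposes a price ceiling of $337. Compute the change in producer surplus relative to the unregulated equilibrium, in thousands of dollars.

-7503.5

In a free market, 662 - P = 5P - 1618 gives the equilibrium P* = 380, Q* = 282.
Since 337 < 380, the ceiling is binding.
At P = 337: Qd = 662 - 337 = 325 and Qs = 5·337 - 1618 = 67.
Producer surplus without the control is ½ · (380 - 323.6) · 282 = 7952.4.
With the ceiling, producers sell 67 units at 337, so PS = ½ · (337 - 323.6) · 67 = 448.9.
Change in producer surplus = 448.9 - 7952.4 = -7503.5.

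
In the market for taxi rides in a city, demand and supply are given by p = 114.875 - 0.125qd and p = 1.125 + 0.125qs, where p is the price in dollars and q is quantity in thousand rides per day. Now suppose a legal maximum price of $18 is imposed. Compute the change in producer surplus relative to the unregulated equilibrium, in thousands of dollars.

Rearranging demand gives qd = 919 - 8p; rearranging supply gives qs = 8p - 9. In a free market, 919 - 8p = 8p - 9 gives the equilibrium p* = 58, q* = 455.
Because the ceiling (18) lies below the market-clearing price, it is binding.
At p = 18: qd = 919 - 8·18 = 775 and qs = 8·18 - 9 = 135.
Producer surplus without the control is ½ · (58 - 1.125) · 455 = 12939.0625.
With the ceiling, producers sell 135 units at 18, so PS = ½ · (18 - 1.125) · 135 = 1139.0625.
Change in producer surplus = 1139.0625 - 12939.0625 = -11800.

-11800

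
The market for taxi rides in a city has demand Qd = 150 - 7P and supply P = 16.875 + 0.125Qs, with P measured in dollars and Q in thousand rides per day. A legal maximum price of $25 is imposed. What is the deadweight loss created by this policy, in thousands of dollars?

0

Rearranging supply gives Qs = 8P - 135. In a free market, 150 - 7P = 8P - 135 gives the equilibrium P* = 19, Q* = 17.
Since 25 is above P* = 19, the ceiling does not bind and the free-market outcome prevails.
Since the control does not bind, no trades are prevented and deadweight loss is zero.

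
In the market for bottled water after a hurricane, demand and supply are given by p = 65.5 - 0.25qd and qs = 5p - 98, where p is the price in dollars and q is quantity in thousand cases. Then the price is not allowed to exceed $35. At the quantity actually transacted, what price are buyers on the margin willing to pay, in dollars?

Rearranging demand gives qd = 262 - 4p. Equilibrium: 262 - 4p = 5p - 98, so 360 = 9p and p* = 40, q* = 102.
Because the ceiling (35) lies below the market-clearing price, it is binding.
At p = 35: qd = 262 - 4·35 = 122 and qs = 5·35 - 98 = 77.
Only 77 units reach the market. On the demand curve, the marginal buyer's willingness to pay at q = 77 is (262 - 77)/4 = 46.25.

46.25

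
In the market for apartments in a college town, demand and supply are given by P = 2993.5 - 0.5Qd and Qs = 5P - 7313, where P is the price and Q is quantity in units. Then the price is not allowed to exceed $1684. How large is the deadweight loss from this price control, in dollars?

408240

Rearranging demand gives Qd = 5987 - 2P. In a free market, 5987 - 2P = 5P - 7313 gives the equilibrium P* = 1900, Q* = 2187.
Because the ceiling (1684) lies below the market-clearing price, it is binding.
At P = 1684: Qd = 5987 - 2·1684 = 2619 and Qs = 5·1684 - 7313 = 1107.
Quantity traded falls to 1107. At Q = 1107 the demand price is (5987 - 1107)/2 = 2440 and the supply price is (7313 + 1107)/5 = 1684.
Deadweight loss = ½ · (2440 - 1684) · (2187 - 1107) = ½ · 756 · 1080 = 408240.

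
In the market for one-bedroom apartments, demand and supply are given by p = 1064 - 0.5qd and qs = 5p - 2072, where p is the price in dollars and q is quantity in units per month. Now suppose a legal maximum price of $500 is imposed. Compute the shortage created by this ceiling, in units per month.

Rearranging demand gives qd = 2128 - 2p. Setting quantity demanded equal to quantity supplied, 2128 - 2p = 5p - 2072, gives p* = 600 and q* = 928.
Since 500 < 600, the ceiling is binding.
At p = 500: qd = 2128 - 2·500 = 1128 and qs = 5·500 - 2072 = 428.
Shortage = qd - qs = 1128 - 428 = 700.

700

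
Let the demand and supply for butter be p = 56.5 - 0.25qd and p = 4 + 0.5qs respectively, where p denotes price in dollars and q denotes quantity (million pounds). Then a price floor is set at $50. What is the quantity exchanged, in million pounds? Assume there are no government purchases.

26

Rearranging demand gives qd = 226 - 4p; rearranging supply gives qs = 2p - 8. Setting quantity demanded equal to quantity supplied, 226 - 4p = 2p - 8, gives p* = 39 and q* = 70.
Since 50 > 39, the floor is binding.
At p = 50: qd = 226 - 4·50 = 26 and qs = 2·50 - 8 = 92.
The quantity actually transacted is the short side, demand: 26.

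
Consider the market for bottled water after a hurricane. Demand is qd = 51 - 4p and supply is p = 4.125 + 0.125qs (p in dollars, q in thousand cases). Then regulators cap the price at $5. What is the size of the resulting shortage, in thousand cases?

24

Rearranging supply gives qs = 8p - 33. Equilibrium: 51 - 4p = 8p - 33, so 84 = 12p and p* = 7, q* = 23.
Since 5 < 7, the ceiling is binding.
At p = 5: qd = 51 - 4·5 = 31 and qs = 8·5 - 33 = 7.
Shortage = qd - qs = 31 - 7 = 24.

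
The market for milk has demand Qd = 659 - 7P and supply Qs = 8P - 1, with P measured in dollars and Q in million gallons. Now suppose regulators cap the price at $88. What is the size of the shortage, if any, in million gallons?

In a free market, 659 - 7P = 8P - 1 gives the equilibrium P* = 44, Q* = 351.
Since 88 is above P* = 44, the ceiling does not bind and the free-market outcome prevails.
Since the control does not bind, there is no shortage.

0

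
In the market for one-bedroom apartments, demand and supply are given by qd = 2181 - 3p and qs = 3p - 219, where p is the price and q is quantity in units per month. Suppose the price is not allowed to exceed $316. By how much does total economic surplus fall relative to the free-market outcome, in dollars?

21168

In a free market, 2181 - 3p = 3p - 219 gives the equilibrium p* = 400, q* = 981.
Because the ceiling (316) lies below the market-clearing price, it is binding.
At p = 316: qd = 2181 - 3·316 = 1233 and qs = 3·316 - 219 = 729.
Quantity traded falls to 729. At q = 729 the demand price is (2181 - 729)/3 = 484 and the supply price is (219 + 729)/3 = 316.
Deadweight loss = ½ · (484 - 316) · (981 - 729) = ½ · 168 · 252 = 21168.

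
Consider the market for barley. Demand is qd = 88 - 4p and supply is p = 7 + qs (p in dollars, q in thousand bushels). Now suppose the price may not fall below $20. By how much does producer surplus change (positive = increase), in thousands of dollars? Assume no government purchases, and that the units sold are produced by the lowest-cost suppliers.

0

Rearranging supply gives qs = p - 7. Setting quantity demanded equal to quantity supplied, 88 - 4p = p - 7, gives p* = 19 and q* = 12.
Since 20 > 19, the floor is binding.
At p = 20: qd = 88 - 4·20 = 8 and qs = 20 - 7 = 13.
Producer surplus without the control is ½ · (19 - 7) · 12 = 72.
With the floor, 8 units are sold at 20. The supply price at q = 8 is 15, so PS = ½ · [(20 - 7) + (20 - 15)] · 8 = 72.
Change in producer surplus = 72 - 72 = 0.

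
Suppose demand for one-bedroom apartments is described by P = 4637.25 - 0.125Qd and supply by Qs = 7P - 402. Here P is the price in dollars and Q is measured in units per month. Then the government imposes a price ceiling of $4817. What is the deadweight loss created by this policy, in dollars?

0

Rearranging demand gives Qd = 37098 - 8P. Without the control the market clears where 37098 - 8P = 7P - 402, i.e. P* = 2500 and Q* = 17098.
Since 4817 is above P* = 2500, the ceiling does not bind and the free-market outcome prevails.
Since the control does not bind, no trades are prevented and deadweight loss is zero.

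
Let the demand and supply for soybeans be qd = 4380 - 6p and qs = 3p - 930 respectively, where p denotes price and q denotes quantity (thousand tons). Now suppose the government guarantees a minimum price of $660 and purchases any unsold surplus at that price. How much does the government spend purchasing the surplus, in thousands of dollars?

Setting quantity demanded equal to quantity supplied, 4380 - 6p = 3p - 930, gives p* = 590 and q* = 840.
Since 660 > 590, the floor is binding.
At p = 660: qd = 4380 - 6·660 = 420 and qs = 3·660 - 930 = 1050.
Surplus = qs - qd = 630.
Government expenditure = surplus × support price = 630 × 660 = 415800.

415800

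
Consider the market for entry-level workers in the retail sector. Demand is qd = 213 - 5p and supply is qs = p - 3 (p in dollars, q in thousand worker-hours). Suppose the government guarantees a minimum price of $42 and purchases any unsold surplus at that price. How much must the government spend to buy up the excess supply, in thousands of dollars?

1512

In a free market, 213 - 5p = p - 3 gives the equilibrium p* = 36, q* = 33.
Since 42 > 36, the floor is binding.
At p = 42: qd = 213 - 5·42 = 3 and qs = 42 - 3 = 39.
Surplus = qs - qd = 36.
Government expenditure = surplus × support price = 36 × 42 = 1512.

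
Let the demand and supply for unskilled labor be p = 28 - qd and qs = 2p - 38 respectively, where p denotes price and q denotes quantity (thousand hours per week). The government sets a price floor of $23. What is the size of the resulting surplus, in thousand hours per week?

Rearranging demand gives qd = 28 - p. Without the control the market clears where 28 - p = 2p - 38, i.e. p* = 22 and q* = 6.
Because the floor (23) lies above the market-clearing price, it is binding.
At p = 23: qd = 28 - 23 = 5 and qs = 2·23 - 38 = 8.
Surplus = qs - qd = 8 - 5 = 3.

3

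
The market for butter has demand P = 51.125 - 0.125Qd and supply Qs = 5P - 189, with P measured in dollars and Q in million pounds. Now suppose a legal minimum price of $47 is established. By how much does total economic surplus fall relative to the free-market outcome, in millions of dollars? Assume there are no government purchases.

10.4

Rearranging demand gives Qd = 409 - 8P. Without the control the market clears where 409 - 8P = 5P - 189, i.e. P* = 46 and Q* = 41.
Since 47 > 46, the floor is binding.
At P = 47: Qd = 409 - 8·47 = 33 and Qs = 5·47 - 189 = 46.
Quantity traded falls to 33. At Q = 33 the demand price is (409 - 33)/8 = 47 and the supply price is (189 + 33)/5 = 44.4.
Deadweight loss = ½ · (47 - 44.4) · (41 - 33) = ½ · 2.6 · 8 = 10.4.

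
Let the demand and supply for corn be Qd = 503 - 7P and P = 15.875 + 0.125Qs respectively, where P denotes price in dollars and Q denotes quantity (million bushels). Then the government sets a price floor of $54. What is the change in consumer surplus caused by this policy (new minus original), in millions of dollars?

-2004

Rearranging supply gives Qs = 8P - 127. Without the control the market clears where 503 - 7P = 8P - 127, i.e. P* = 42 and Q* = 209.
Because the floor (54) lies above the market-clearing price, it is binding.
At P = 54: Qd = 503 - 7·54 = 125 and Qs = 8·54 - 127 = 305.
Consumer surplus without the control is ½ · (503/7 - 42) · 209 = 43681/14.
With the floor, consumers buy 125 units at 54, so CS = ½ · (503/7 - 54) · 125 = 15625/14.
Change in consumer surplus = 15625/14 - 43681/14 = -2004.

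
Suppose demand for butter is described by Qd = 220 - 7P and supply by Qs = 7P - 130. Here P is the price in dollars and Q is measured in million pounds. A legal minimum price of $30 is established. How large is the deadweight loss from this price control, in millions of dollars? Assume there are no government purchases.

175

In a free market, 220 - 7P = 7P - 130 gives the equilibrium P* = 25, Q* = 45.
Since 30 > 25, the floor is binding.
At P = 30: Qd = 220 - 7·30 = 10 and Qs = 7·30 - 130 = 80.
Quantity traded falls to 10. At Q = 10 the demand price is (220 - 10)/7 = 30 and the supply price is (130 + 10)/7 = 20.
Deadweight loss = ½ · (30 - 20) · (45 - 10) = ½ · 10 · 35 = 175.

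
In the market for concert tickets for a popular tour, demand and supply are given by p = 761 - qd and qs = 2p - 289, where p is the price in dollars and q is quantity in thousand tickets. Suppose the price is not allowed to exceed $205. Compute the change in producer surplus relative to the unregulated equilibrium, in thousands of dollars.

-38570

Rearranging demand gives qd = 761 - p. Equilibrium: 761 - p = 2p - 289, so 1050 = 3p and p* = 350, q* = 411.
Since 205 < 350, the ceiling is binding.
At p = 205: qd = 761 - 205 = 556 and qs = 2·205 - 289 = 121.
Producer surplus without the control is ½ · (350 - 144.5) · 411 = 42230.25.
With the ceiling, producers sell 121 units at 205, so PS = ½ · (205 - 144.5) · 121 = 3660.25.
Change in producer surplus = 3660.25 - 42230.25 = -38570.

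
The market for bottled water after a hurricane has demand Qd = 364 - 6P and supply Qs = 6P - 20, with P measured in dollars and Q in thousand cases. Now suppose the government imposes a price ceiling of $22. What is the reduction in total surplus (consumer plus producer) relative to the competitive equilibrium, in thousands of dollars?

600

Without the control the market clears where 364 - 6P = 6P - 20, i.e. P* = 32 and Q* = 172.
Since 22 < 32, the ceiling is binding.
At P = 22: Qd = 364 - 6·22 = 232 and Qs = 6·22 - 20 = 112.
Quantity traded falls to 112. At Q = 112 the demand price is (364 - 112)/6 = 42 and the supply price is (20 + 112)/6 = 22.
Deadweight loss = ½ · (42 - 22) · (172 - 112) = ½ · 20 · 60 = 600.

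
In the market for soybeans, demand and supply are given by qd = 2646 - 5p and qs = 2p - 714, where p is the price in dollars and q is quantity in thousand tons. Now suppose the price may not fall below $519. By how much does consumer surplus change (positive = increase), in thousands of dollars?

Without the control the market clears where 2646 - 5p = 2p - 714, i.e. p* = 480 and q* = 246.
The floor of 519 is above the equilibrium price 480, so it binds.
At p = 519: qd = 2646 - 5·519 = 51 and qs = 2·519 - 714 = 324.
Consumer surplus without the control is ½ · (529.2 - 480) · 246 = 6051.6.
With the floor, consumers buy 51 units at 519, so CS = ½ · (529.2 - 519) · 51 = 260.1.
Change in consumer surplus = 260.1 - 6051.6 = -5791.5.

-5791.5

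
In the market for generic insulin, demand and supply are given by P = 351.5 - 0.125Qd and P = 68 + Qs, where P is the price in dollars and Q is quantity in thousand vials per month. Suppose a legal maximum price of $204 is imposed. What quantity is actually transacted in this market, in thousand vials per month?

136

Rearranging demand gives Qd = 2812 - 8P; rearranging supply gives Qs = P - 68. Without the control the market clears where 2812 - 8P = P - 68, i.e. P* = 320 and Q* = 252.
Because the ceiling (204) lies below the market-clearing price, it is binding.
At P = 204: Qd = 2812 - 8·204 = 1180 and Qs = 204 - 68 = 136.
The quantity actually transacted is the short side, supply: 136.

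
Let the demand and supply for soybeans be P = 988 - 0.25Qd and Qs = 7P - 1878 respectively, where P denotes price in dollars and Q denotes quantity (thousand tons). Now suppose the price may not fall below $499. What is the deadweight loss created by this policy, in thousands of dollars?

0

Rearranging demand gives Qd = 3952 - 4P. In a free market, 3952 - 4P = 7P - 1878 gives the equilibrium P* = 530, Q* = 1832.
The floor of 499 is below the equilibrium price 530, so it is not binding; the market clears at P* = 530, Q* = 1832.
Since the control does not bind, no trades are prevented and deadweight loss is zero.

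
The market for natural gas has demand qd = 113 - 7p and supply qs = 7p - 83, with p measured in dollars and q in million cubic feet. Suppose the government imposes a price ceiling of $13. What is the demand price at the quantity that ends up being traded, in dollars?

15

In a free market, 113 - 7p = 7p - 83 gives the equilibrium p* = 14, q* = 15.
Because the ceiling (13) lies below the market-clearing price, it is binding.
At p = 13: qd = 113 - 7·13 = 22 and qs = 7·13 - 83 = 8.
Only 8 units reach the market. On the demand curve, the marginal buyer's willingness to pay at q = 8 is (113 - 8)/7 = 15.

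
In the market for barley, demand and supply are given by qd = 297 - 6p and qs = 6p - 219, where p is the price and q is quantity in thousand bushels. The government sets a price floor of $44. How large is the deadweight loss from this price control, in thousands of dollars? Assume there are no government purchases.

6

Equilibrium: 297 - 6p = 6p - 219, so 516 = 12p and p* = 43, q* = 39.
Because the floor (44) lies above the market-clearing price, it is binding.
At p = 44: qd = 297 - 6·44 = 33 and qs = 6·44 - 219 = 45.
Quantity traded falls to 33. At q = 33 the demand price is (297 - 33)/6 = 44 and the supply price is (219 + 33)/6 = 42.
Deadweight loss = ½ · (44 - 42) · (39 - 33) = ½ · 2 · 6 = 6.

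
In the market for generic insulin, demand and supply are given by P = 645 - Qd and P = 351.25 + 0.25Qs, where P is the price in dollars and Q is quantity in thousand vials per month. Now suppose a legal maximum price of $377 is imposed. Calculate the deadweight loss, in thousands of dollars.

Rearranging demand gives Qd = 645 - P; rearranging supply gives Qs = 4P - 1405. Without the control the market clears where 645 - P = 4P - 1405, i.e. P* = 410 and Q* = 235.
Because the ceiling (377) lies below the market-clearing price, it is binding.
At P = 377: Qd = 645 - 377 = 268 and Qs = 4·377 - 1405 = 103.
Quantity traded falls to 103. At Q = 103 the demand price is 645 - 103 = 542 and the supply price is (1405 + 103)/4 = 377.
Deadweight loss = ½ · (542 - 377) · (235 - 103) = ½ · 165 · 132 = 10890.

10890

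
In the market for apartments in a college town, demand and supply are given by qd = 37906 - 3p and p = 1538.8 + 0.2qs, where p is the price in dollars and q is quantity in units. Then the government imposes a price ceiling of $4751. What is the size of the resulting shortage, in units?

7592

Rearranging supply gives qs = 5p - 7694. Setting quantity demanded equal to quantity supplied, 37906 - 3p = 5p - 7694, gives p* = 5700 and q* = 20806.
Since 4751 < 5700, the ceiling is binding.
At p = 4751: qd = 37906 - 3·4751 = 23653 and qs = 5·4751 - 7694 = 16061.
Shortage = qd - qs = 23653 - 16061 = 7592.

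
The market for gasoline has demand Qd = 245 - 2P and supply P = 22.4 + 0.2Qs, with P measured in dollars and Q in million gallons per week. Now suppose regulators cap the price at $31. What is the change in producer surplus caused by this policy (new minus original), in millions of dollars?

-1860

Rearranging supply gives Qs = 5P - 112. Equilibrium: 245 - 2P = 5P - 112, so 357 = 7P and P* = 51, Q* = 143.
Since 31 < 51, the ceiling is binding.
At P = 31: Qd = 245 - 2·31 = 183 and Qs = 5·31 - 112 = 43.
Producer surplus without the control is ½ · (51 - 22.4) · 143 = 2044.9.
With the ceiling, producers sell 43 units at 31, so PS = ½ · (31 - 22.4) · 43 = 184.9.
Change in producer surplus = 184.9 - 2044.9 = -1860.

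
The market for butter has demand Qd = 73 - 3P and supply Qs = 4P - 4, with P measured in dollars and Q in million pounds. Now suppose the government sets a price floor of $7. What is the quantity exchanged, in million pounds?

Equilibrium: 73 - 3P = 4P - 4, so 77 = 7P and P* = 11, Q* = 40.
The floor of 7 is below the equilibrium price 11, so it is not binding; the market clears at P* = 11, Q* = 40.

40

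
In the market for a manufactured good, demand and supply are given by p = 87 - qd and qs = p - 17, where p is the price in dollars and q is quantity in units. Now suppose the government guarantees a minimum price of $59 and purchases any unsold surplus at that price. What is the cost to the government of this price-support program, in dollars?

826

Rearranging demand gives qd = 87 - p. Setting quantity demanded equal to quantity supplied, 87 - p = p - 17, gives p* = 52 and q* = 35.
Since 59 > 52, the floor is binding.
At p = 59: qd = 87 - 59 = 28 and qs = 59 - 17 = 42.
Surplus = qs - qd = 14.
Government expenditure = surplus × support price = 14 × 59 = 826.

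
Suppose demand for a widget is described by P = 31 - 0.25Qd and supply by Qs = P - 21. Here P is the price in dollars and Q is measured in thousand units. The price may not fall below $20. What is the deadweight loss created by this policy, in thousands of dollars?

Rearranging demand gives Qd = 124 - 4P. In a free market, 124 - 4P = P - 21 gives the equilibrium P* = 29, Q* = 8.
Since 20 is below P* = 29, the floor does not bind and the free-market outcome prevails.
Since the control does not bind, no trades are prevented and deadweight loss is zero.

0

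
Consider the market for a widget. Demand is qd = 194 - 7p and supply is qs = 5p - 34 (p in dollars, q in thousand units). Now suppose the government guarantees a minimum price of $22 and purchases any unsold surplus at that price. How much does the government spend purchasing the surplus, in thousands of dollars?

792

In a free market, 194 - 7p = 5p - 34 gives the equilibrium p* = 19, q* = 61.
Because the floor (22) lies above the market-clearing price, it is binding.
At p = 22: qd = 194 - 7·22 = 40 and qs = 5·22 - 34 = 76.
Surplus = qs - qd = 36.
Government expenditure = surplus × support price = 36 × 22 = 792.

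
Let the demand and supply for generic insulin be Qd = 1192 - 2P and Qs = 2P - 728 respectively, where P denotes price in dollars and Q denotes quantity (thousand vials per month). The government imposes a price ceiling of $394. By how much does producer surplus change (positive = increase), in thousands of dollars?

-12556

Equilibrium: 1192 - 2P = 2P - 728, so 1920 = 4P and P* = 480, Q* = 232.
The ceiling of 394 is below the equilibrium price 480, so it binds.
At P = 394: Qd = 1192 - 2·394 = 404 and Qs = 2·394 - 728 = 60.
Producer surplus without the control is ½ · (480 - 364) · 232 = 13456.
With the ceiling, producers sell 60 units at 394, so PS = ½ · (394 - 364) · 60 = 900.
Change in producer surplus = 900 - 13456 = -12556.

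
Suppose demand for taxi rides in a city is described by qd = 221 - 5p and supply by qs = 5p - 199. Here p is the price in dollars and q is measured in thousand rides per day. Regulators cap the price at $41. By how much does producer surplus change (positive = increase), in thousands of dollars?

-8.5

In a free market, 221 - 5p = 5p - 199 gives the equilibrium p* = 42, q* = 11.
Since 41 < 42, the ceiling is binding.
At p = 41: qd = 221 - 5·41 = 16 and qs = 5·41 - 199 = 6.
Producer surplus without the control is ½ · (42 - 39.8) · 11 = 12.1.
With the ceiling, producers sell 6 units at 41, so PS = ½ · (41 - 39.8) · 6 = 3.6.
Change in producer surplus = 3.6 - 12.1 = -8.5.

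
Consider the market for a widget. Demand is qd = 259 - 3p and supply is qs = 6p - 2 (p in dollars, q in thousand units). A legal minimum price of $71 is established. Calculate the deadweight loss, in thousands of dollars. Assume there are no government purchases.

Setting quantity demanded equal to quantity supplied, 259 - 3p = 6p - 2, gives p* = 29 and q* = 172.
Since 71 > 29, the floor is binding.
At p = 71: qd = 259 - 3·71 = 46 and qs = 6·71 - 2 = 424.
Quantity traded falls to 46. At q = 46 the demand price is (259 - 46)/3 = 71 and the supply price is (2 + 46)/6 = 8.
Deadweight loss = ½ · (71 - 8) · (172 - 46) = ½ · 63 · 126 = 3969.

3969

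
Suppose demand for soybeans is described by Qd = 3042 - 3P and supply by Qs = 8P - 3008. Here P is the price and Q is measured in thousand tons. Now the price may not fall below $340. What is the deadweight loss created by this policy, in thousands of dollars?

Without the control the market clears where 3042 - 3P = 8P - 3008, i.e. P* = 550 and Q* = 1392.
Since 340 is below P* = 550, the floor does not bind and the free-market outcome prevails.
Since the control does not bind, no trades are prevented and deadweight loss is zero.

0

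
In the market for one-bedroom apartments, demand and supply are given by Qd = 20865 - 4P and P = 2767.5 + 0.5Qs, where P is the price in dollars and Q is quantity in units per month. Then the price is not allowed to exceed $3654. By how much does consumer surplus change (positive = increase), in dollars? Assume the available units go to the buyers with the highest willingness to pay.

1044400

Rearranging supply gives Qs = 2P - 5535. In a free market, 20865 - 4P = 2P - 5535 gives the equilibrium P* = 4400, Q* = 3265.
Since 3654 < 4400, the ceiling is binding.
At P = 3654: Qd = 20865 - 4·3654 = 6249 and Qs = 2·3654 - 5535 = 1773.
Consumer surplus without the control is ½ · (5216.25 - 4400) · 3265 = 1332528.125.
With the ceiling, 1773 units are sold at 3654 (assume they go to the highest-value buyers). The demand price at Q = 1773 is 4773, so CS = ½ · [(5216.25 - 3654) + (4773 - 3654)] · 1773 = 2376928.125.
Change in consumer surplus = 2376928.125 - 1332528.125 = 1044400.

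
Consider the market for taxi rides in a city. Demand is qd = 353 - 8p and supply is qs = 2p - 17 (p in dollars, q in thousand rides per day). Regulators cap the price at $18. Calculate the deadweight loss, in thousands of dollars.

451.25

Without the control the market clears where 353 - 8p = 2p - 17, i.e. p* = 37 and q* = 57.
Because the ceiling (18) lies below the market-clearing price, it is binding.
At p = 18: qd = 353 - 8·18 = 209 and qs = 2·18 - 17 = 19.
Quantity traded falls to 19. At q = 19 the demand price is (353 - 19)/8 = 41.75 and the supply price is (17 + 19)/2 = 18.
Deadweight loss = ½ · (41.75 - 18) · (57 - 19) = ½ · 23.75 · 38 = 451.25.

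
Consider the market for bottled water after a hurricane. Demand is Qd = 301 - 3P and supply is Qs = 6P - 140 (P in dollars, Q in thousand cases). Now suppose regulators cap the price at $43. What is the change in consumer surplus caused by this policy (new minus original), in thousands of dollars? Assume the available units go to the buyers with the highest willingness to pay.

Equilibrium: 301 - 3P = 6P - 140, so 441 = 9P and P* = 49, Q* = 154.
Because the ceiling (43) lies below the market-clearing price, it is binding.
At P = 43: Qd = 301 - 3·43 = 172 and Qs = 6·43 - 140 = 118.
Consumer surplus without the control is ½ · (301/3 - 49) · 154 = 11858/3.
With the ceiling, 118 units are sold at 43 (assume they go to the highest-value buyers). The demand price at Q = 118 is 61, so CS = ½ · [(301/3 - 43) + (61 - 43)] · 118 = 13334/3.
Change in consumer surplus = 13334/3 - 11858/3 = 492.

492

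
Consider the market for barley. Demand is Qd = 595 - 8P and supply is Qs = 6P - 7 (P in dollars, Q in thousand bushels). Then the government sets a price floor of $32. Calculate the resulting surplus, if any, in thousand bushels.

In a free market, 595 - 8P = 6P - 7 gives the equilibrium P* = 43, Q* = 251.
Since 32 is below P* = 43, the floor does not bind and the free-market outcome prevails.
Since the control does not bind, there is no surplus.

0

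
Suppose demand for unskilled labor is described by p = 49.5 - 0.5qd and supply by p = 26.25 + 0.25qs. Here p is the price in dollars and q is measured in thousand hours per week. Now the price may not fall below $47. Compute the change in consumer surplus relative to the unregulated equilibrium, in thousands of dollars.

-234

Rearranging demand gives qd = 99 - 2p; rearranging supply gives qs = 4p - 105. Equilibrium: 99 - 2p = 4p - 105, so 204 = 6p and p* = 34, q* = 31.
The floor of 47 is above the equilibrium price 34, so it binds.
At p = 47: qd = 99 - 2·47 = 5 and qs = 4·47 - 105 = 83.
Consumer surplus without the control is ½ · (49.5 - 34) · 31 = 240.25.
With the floor, consumers buy 5 units at 47, so CS = ½ · (49.5 - 47) · 5 = 6.25.
Change in consumer surplus = 6.25 - 240.25 = -234.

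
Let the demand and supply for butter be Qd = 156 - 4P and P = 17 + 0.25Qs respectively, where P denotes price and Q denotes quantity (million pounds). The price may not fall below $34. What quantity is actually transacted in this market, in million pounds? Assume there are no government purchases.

Rearranging supply gives Qs = 4P - 68. Without the control the market clears where 156 - 4P = 4P - 68, i.e. P* = 28 and Q* = 44.
Since 34 > 28, the floor is binding.
At P = 34: Qd = 156 - 4·34 = 20 and Qs = 4·34 - 68 = 68.
The quantity actually transacted is the short side, demand: 20.

20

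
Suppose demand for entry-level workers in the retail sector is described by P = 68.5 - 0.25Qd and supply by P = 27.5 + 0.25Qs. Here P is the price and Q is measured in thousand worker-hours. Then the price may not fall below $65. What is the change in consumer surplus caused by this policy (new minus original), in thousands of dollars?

Rearranging demand gives Qd = 274 - 4P; rearranging supply gives Qs = 4P - 110. In a free market, 274 - 4P = 4P - 110 gives the equilibrium P* = 48, Q* = 82.
Because the floor (65) lies above the market-clearing price, it is binding.
At P = 65: Qd = 274 - 4·65 = 14 and Qs = 4·65 - 110 = 150.
Consumer surplus without the control is ½ · (68.5 - 48) · 82 = 840.5.
With the floor, consumers buy 14 units at 65, so CS = ½ · (68.5 - 65) · 14 = 24.5.
Change in consumer surplus = 24.5 - 840.5 = -816.

-816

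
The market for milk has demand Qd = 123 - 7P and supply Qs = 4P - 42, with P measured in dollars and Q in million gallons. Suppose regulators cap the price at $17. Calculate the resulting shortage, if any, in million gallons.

0

Setting quantity demanded equal to quantity supplied, 123 - 7P = 4P - 42, gives P* = 15 and Q* = 18.
The ceiling of 17 is above the equilibrium price 15, so it is not binding; the market clears at P* = 15, Q* = 18.
Since the control does not bind, there is no shortage.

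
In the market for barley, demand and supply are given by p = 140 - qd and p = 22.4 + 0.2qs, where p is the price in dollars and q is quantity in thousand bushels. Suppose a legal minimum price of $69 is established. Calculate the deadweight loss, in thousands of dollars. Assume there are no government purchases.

Rearranging demand gives qd = 140 - p; rearranging supply gives qs = 5p - 112. Equilibrium: 140 - p = 5p - 112, so 252 = 6p and p* = 42, q* = 98.
Because the floor (69) lies above the market-clearing price, it is binding.
At p = 69: qd = 140 - 69 = 71 and qs = 5·69 - 112 = 233.
Quantity traded falls to 71. At q = 71 the demand price is 140 - 71 = 69 and the supply price is (112 + 71)/5 = 36.6.
Deadweight loss = ½ · (69 - 36.6) · (98 - 71) = ½ · 32.4 · 27 = 437.4.

437.4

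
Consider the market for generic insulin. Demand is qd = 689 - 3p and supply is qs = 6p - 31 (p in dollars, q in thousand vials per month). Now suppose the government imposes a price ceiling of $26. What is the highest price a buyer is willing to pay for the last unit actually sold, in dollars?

Without the control the market clears where 689 - 3p = 6p - 31, i.e. p* = 80 and q* = 449.
Because the ceiling (26) lies below the market-clearing price, it is binding.
At p = 26: qd = 689 - 3·26 = 611 and qs = 6·26 - 31 = 125.
Only 125 units reach the market. On the demand curve, the marginal buyer's willingness to pay at q = 125 is (689 - 125)/3 = 188.

188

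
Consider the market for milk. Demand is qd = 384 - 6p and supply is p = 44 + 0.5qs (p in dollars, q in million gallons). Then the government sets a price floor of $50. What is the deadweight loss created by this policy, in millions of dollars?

Rearranging supply gives qs = 2p - 88. In a free market, 384 - 6p = 2p - 88 gives the equilibrium p* = 59, q* = 30.
Since 50 is below p* = 59, the floor does not bind and the free-market outcome prevails.
Since the control does not bind, no trades are prevented and deadweight loss is zero.

0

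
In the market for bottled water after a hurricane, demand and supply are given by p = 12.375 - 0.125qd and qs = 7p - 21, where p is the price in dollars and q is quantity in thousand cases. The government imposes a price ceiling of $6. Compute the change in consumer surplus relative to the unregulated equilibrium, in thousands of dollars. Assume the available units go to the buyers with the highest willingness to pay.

Rearranging demand gives qd = 99 - 8p. Setting quantity demanded equal to quantity supplied, 99 - 8p = 7p - 21, gives p* = 8 and q* = 35.
The ceiling of 6 is below the equilibrium price 8, so it binds.
At p = 6: qd = 99 - 8·6 = 51 and qs = 7·6 - 21 = 21.
Consumer surplus without the control is ½ · (12.375 - 8) · 35 = 76.5625.
With the ceiling, 21 units are sold at 6 (assume they go to the highest-value buyers). The demand price at q = 21 is 9.75, so CS = ½ · [(12.375 - 6) + (9.75 - 6)] · 21 = 106.3125.
Change in consumer surplus = 106.3125 - 76.5625 = 29.75.

29.75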